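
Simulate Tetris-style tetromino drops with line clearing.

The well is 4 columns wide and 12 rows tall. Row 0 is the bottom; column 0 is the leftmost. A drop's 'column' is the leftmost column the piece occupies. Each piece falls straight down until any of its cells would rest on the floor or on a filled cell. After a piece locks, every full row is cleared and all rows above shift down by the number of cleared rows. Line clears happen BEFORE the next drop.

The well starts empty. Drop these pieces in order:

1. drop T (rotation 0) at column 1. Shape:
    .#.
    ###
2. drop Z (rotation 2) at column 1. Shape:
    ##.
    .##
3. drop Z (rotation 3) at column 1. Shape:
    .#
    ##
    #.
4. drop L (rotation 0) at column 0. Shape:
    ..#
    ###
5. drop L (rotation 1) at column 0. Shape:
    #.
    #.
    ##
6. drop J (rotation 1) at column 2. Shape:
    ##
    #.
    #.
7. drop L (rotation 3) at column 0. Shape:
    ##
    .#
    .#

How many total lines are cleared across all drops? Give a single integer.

Drop 1: T rot0 at col 1 lands with bottom-row=0; cleared 0 line(s) (total 0); column heights now [0 1 2 1], max=2
Drop 2: Z rot2 at col 1 lands with bottom-row=2; cleared 0 line(s) (total 0); column heights now [0 4 4 3], max=4
Drop 3: Z rot3 at col 1 lands with bottom-row=4; cleared 0 line(s) (total 0); column heights now [0 6 7 3], max=7
Drop 4: L rot0 at col 0 lands with bottom-row=7; cleared 0 line(s) (total 0); column heights now [8 8 9 3], max=9
Drop 5: L rot1 at col 0 lands with bottom-row=8; cleared 0 line(s) (total 0); column heights now [11 9 9 3], max=11
Drop 6: J rot1 at col 2 lands with bottom-row=9; cleared 0 line(s) (total 0); column heights now [11 9 12 12], max=12
Drop 7: L rot3 at col 0 lands with bottom-row=9; cleared 1 line(s) (total 1); column heights now [11 11 11 3], max=11

Answer: 1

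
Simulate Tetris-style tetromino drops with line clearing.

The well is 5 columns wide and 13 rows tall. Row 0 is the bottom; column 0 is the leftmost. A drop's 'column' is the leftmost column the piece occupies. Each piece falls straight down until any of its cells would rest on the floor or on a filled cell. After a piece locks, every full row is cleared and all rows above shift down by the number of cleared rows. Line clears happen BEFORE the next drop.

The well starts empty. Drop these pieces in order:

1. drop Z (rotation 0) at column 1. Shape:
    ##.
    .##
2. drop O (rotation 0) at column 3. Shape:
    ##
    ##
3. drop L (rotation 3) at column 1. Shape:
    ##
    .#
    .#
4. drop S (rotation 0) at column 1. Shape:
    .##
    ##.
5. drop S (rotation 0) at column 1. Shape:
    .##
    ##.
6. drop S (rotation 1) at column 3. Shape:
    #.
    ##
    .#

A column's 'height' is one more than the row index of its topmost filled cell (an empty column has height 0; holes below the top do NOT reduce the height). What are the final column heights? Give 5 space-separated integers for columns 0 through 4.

Drop 1: Z rot0 at col 1 lands with bottom-row=0; cleared 0 line(s) (total 0); column heights now [0 2 2 1 0], max=2
Drop 2: O rot0 at col 3 lands with bottom-row=1; cleared 0 line(s) (total 0); column heights now [0 2 2 3 3], max=3
Drop 3: L rot3 at col 1 lands with bottom-row=2; cleared 0 line(s) (total 0); column heights now [0 5 5 3 3], max=5
Drop 4: S rot0 at col 1 lands with bottom-row=5; cleared 0 line(s) (total 0); column heights now [0 6 7 7 3], max=7
Drop 5: S rot0 at col 1 lands with bottom-row=7; cleared 0 line(s) (total 0); column heights now [0 8 9 9 3], max=9
Drop 6: S rot1 at col 3 lands with bottom-row=8; cleared 0 line(s) (total 0); column heights now [0 8 9 11 10], max=11

Answer: 0 8 9 11 10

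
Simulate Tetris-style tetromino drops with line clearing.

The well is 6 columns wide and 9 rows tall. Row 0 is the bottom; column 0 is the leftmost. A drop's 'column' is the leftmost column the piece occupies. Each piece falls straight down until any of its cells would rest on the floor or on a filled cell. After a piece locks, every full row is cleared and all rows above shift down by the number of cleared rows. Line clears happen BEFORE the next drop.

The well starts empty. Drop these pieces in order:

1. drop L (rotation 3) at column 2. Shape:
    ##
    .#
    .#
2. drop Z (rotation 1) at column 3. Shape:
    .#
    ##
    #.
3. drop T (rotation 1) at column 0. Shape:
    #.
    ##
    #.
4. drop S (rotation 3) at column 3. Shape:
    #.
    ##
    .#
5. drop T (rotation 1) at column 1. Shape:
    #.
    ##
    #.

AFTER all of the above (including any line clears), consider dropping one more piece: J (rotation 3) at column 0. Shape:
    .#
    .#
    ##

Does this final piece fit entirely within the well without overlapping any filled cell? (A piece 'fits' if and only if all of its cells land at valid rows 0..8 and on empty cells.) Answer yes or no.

Answer: yes

Derivation:
Drop 1: L rot3 at col 2 lands with bottom-row=0; cleared 0 line(s) (total 0); column heights now [0 0 3 3 0 0], max=3
Drop 2: Z rot1 at col 3 lands with bottom-row=3; cleared 0 line(s) (total 0); column heights now [0 0 3 5 6 0], max=6
Drop 3: T rot1 at col 0 lands with bottom-row=0; cleared 0 line(s) (total 0); column heights now [3 2 3 5 6 0], max=6
Drop 4: S rot3 at col 3 lands with bottom-row=6; cleared 0 line(s) (total 0); column heights now [3 2 3 9 8 0], max=9
Drop 5: T rot1 at col 1 lands with bottom-row=2; cleared 0 line(s) (total 0); column heights now [3 5 4 9 8 0], max=9
Test piece J rot3 at col 0 (width 2): heights before test = [3 5 4 9 8 0]; fits = True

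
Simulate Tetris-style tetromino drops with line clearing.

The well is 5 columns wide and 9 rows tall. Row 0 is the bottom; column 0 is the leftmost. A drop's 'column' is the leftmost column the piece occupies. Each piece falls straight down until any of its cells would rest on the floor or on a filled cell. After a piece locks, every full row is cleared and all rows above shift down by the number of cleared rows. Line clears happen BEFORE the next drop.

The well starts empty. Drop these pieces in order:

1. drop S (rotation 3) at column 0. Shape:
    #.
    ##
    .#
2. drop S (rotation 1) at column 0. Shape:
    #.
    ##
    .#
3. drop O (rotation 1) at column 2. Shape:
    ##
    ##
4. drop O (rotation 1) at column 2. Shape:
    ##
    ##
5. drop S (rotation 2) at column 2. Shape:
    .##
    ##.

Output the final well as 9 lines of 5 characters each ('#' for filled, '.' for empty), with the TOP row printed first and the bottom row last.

Drop 1: S rot3 at col 0 lands with bottom-row=0; cleared 0 line(s) (total 0); column heights now [3 2 0 0 0], max=3
Drop 2: S rot1 at col 0 lands with bottom-row=2; cleared 0 line(s) (total 0); column heights now [5 4 0 0 0], max=5
Drop 3: O rot1 at col 2 lands with bottom-row=0; cleared 0 line(s) (total 0); column heights now [5 4 2 2 0], max=5
Drop 4: O rot1 at col 2 lands with bottom-row=2; cleared 0 line(s) (total 0); column heights now [5 4 4 4 0], max=5
Drop 5: S rot2 at col 2 lands with bottom-row=4; cleared 0 line(s) (total 0); column heights now [5 4 5 6 6], max=6

Answer: .....
.....
.....
...##
#.##.
####.
####.
####.
.###.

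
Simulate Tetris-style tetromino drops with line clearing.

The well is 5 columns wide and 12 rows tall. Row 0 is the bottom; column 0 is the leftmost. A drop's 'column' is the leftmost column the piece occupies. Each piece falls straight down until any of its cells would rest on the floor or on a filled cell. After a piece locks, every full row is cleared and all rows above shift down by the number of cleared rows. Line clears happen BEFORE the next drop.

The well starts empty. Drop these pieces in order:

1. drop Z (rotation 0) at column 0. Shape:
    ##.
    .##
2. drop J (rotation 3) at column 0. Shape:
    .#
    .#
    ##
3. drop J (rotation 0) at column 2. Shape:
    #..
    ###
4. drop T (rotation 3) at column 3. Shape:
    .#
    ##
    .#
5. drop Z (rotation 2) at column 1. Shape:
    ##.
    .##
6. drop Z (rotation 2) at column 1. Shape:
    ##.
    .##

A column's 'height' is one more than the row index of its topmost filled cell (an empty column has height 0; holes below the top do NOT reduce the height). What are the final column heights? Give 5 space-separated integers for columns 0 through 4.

Answer: 0 6 6 5 2

Derivation:
Drop 1: Z rot0 at col 0 lands with bottom-row=0; cleared 0 line(s) (total 0); column heights now [2 2 1 0 0], max=2
Drop 2: J rot3 at col 0 lands with bottom-row=2; cleared 0 line(s) (total 0); column heights now [3 5 1 0 0], max=5
Drop 3: J rot0 at col 2 lands with bottom-row=1; cleared 1 line(s) (total 1); column heights now [2 4 2 0 0], max=4
Drop 4: T rot3 at col 3 lands with bottom-row=0; cleared 1 line(s) (total 2); column heights now [0 3 1 0 2], max=3
Drop 5: Z rot2 at col 1 lands with bottom-row=2; cleared 0 line(s) (total 2); column heights now [0 4 4 3 2], max=4
Drop 6: Z rot2 at col 1 lands with bottom-row=4; cleared 0 line(s) (total 2); column heights now [0 6 6 5 2], max=6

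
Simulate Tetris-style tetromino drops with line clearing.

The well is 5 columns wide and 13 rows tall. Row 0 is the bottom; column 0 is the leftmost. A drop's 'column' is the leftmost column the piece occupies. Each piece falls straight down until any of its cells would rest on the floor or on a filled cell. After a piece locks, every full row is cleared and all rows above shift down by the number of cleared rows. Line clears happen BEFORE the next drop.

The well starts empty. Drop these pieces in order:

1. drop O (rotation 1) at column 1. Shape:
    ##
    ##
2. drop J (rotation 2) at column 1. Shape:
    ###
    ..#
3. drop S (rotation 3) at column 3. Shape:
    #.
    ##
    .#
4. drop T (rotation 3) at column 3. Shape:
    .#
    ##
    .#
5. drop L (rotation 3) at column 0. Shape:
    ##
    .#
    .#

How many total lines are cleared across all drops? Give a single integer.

Answer: 0

Derivation:
Drop 1: O rot1 at col 1 lands with bottom-row=0; cleared 0 line(s) (total 0); column heights now [0 2 2 0 0], max=2
Drop 2: J rot2 at col 1 lands with bottom-row=1; cleared 0 line(s) (total 0); column heights now [0 3 3 3 0], max=3
Drop 3: S rot3 at col 3 lands with bottom-row=2; cleared 0 line(s) (total 0); column heights now [0 3 3 5 4], max=5
Drop 4: T rot3 at col 3 lands with bottom-row=4; cleared 0 line(s) (total 0); column heights now [0 3 3 6 7], max=7
Drop 5: L rot3 at col 0 lands with bottom-row=3; cleared 0 line(s) (total 0); column heights now [6 6 3 6 7], max=7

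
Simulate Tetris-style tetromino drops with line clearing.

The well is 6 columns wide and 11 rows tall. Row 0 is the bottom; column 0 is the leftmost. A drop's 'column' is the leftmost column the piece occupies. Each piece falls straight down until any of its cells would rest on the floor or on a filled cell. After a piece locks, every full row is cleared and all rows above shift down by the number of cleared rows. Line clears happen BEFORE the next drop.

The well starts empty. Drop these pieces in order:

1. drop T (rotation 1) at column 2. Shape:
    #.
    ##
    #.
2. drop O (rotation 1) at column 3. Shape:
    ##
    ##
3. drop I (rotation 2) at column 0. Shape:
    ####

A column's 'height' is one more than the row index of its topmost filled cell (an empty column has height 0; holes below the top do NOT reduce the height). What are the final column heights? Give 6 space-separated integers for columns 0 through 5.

Drop 1: T rot1 at col 2 lands with bottom-row=0; cleared 0 line(s) (total 0); column heights now [0 0 3 2 0 0], max=3
Drop 2: O rot1 at col 3 lands with bottom-row=2; cleared 0 line(s) (total 0); column heights now [0 0 3 4 4 0], max=4
Drop 3: I rot2 at col 0 lands with bottom-row=4; cleared 0 line(s) (total 0); column heights now [5 5 5 5 4 0], max=5

Answer: 5 5 5 5 4 0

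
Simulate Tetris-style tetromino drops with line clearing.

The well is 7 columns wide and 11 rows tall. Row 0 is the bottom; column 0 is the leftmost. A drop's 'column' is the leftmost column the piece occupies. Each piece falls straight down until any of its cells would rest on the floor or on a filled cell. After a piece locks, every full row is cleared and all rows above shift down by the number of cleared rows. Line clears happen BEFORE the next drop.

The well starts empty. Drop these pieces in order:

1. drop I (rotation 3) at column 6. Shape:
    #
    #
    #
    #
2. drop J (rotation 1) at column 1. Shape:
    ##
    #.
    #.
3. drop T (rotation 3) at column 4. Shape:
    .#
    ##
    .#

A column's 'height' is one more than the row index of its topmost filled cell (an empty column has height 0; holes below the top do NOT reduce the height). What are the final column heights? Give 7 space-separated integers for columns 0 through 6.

Drop 1: I rot3 at col 6 lands with bottom-row=0; cleared 0 line(s) (total 0); column heights now [0 0 0 0 0 0 4], max=4
Drop 2: J rot1 at col 1 lands with bottom-row=0; cleared 0 line(s) (total 0); column heights now [0 3 3 0 0 0 4], max=4
Drop 3: T rot3 at col 4 lands with bottom-row=0; cleared 0 line(s) (total 0); column heights now [0 3 3 0 2 3 4], max=4

Answer: 0 3 3 0 2 3 4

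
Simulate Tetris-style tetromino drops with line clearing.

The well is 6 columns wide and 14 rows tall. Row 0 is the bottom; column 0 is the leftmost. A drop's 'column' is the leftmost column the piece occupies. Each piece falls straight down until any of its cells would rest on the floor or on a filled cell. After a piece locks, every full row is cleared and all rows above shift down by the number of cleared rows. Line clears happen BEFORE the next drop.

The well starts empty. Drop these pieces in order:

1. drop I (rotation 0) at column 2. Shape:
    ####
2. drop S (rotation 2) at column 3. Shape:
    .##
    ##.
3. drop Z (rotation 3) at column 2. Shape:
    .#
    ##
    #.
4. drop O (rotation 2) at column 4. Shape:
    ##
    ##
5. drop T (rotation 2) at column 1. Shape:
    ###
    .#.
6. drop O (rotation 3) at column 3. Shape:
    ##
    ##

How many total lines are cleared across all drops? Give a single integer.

Drop 1: I rot0 at col 2 lands with bottom-row=0; cleared 0 line(s) (total 0); column heights now [0 0 1 1 1 1], max=1
Drop 2: S rot2 at col 3 lands with bottom-row=1; cleared 0 line(s) (total 0); column heights now [0 0 1 2 3 3], max=3
Drop 3: Z rot3 at col 2 lands with bottom-row=1; cleared 0 line(s) (total 0); column heights now [0 0 3 4 3 3], max=4
Drop 4: O rot2 at col 4 lands with bottom-row=3; cleared 0 line(s) (total 0); column heights now [0 0 3 4 5 5], max=5
Drop 5: T rot2 at col 1 lands with bottom-row=3; cleared 0 line(s) (total 0); column heights now [0 5 5 5 5 5], max=5
Drop 6: O rot3 at col 3 lands with bottom-row=5; cleared 0 line(s) (total 0); column heights now [0 5 5 7 7 5], max=7

Answer: 0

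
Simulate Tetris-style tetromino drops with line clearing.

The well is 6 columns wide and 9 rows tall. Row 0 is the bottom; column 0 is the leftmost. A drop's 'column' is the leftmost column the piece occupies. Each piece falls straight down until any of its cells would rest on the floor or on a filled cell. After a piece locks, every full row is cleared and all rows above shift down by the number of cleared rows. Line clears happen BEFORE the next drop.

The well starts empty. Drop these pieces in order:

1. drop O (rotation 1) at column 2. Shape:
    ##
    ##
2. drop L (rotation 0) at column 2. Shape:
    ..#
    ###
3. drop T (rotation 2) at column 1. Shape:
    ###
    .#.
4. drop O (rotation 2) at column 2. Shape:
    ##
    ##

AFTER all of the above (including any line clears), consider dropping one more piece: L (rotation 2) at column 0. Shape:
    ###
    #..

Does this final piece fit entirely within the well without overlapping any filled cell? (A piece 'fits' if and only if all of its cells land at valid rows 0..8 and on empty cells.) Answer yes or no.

Answer: yes

Derivation:
Drop 1: O rot1 at col 2 lands with bottom-row=0; cleared 0 line(s) (total 0); column heights now [0 0 2 2 0 0], max=2
Drop 2: L rot0 at col 2 lands with bottom-row=2; cleared 0 line(s) (total 0); column heights now [0 0 3 3 4 0], max=4
Drop 3: T rot2 at col 1 lands with bottom-row=3; cleared 0 line(s) (total 0); column heights now [0 5 5 5 4 0], max=5
Drop 4: O rot2 at col 2 lands with bottom-row=5; cleared 0 line(s) (total 0); column heights now [0 5 7 7 4 0], max=7
Test piece L rot2 at col 0 (width 3): heights before test = [0 5 7 7 4 0]; fits = True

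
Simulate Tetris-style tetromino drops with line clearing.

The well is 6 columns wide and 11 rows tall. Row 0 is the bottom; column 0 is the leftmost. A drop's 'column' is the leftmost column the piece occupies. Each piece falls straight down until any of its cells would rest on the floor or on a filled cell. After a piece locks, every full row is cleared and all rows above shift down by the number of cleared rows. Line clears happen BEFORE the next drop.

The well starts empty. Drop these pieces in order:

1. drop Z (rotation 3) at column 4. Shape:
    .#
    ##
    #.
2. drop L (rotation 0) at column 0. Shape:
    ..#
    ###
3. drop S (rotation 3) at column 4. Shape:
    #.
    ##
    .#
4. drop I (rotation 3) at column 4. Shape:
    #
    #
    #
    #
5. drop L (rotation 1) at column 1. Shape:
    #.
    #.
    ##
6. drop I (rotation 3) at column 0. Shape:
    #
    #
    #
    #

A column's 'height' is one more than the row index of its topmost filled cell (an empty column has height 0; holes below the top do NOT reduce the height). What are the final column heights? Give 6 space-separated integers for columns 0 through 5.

Drop 1: Z rot3 at col 4 lands with bottom-row=0; cleared 0 line(s) (total 0); column heights now [0 0 0 0 2 3], max=3
Drop 2: L rot0 at col 0 lands with bottom-row=0; cleared 0 line(s) (total 0); column heights now [1 1 2 0 2 3], max=3
Drop 3: S rot3 at col 4 lands with bottom-row=3; cleared 0 line(s) (total 0); column heights now [1 1 2 0 6 5], max=6
Drop 4: I rot3 at col 4 lands with bottom-row=6; cleared 0 line(s) (total 0); column heights now [1 1 2 0 10 5], max=10
Drop 5: L rot1 at col 1 lands with bottom-row=2; cleared 0 line(s) (total 0); column heights now [1 5 3 0 10 5], max=10
Drop 6: I rot3 at col 0 lands with bottom-row=1; cleared 0 line(s) (total 0); column heights now [5 5 3 0 10 5], max=10

Answer: 5 5 3 0 10 5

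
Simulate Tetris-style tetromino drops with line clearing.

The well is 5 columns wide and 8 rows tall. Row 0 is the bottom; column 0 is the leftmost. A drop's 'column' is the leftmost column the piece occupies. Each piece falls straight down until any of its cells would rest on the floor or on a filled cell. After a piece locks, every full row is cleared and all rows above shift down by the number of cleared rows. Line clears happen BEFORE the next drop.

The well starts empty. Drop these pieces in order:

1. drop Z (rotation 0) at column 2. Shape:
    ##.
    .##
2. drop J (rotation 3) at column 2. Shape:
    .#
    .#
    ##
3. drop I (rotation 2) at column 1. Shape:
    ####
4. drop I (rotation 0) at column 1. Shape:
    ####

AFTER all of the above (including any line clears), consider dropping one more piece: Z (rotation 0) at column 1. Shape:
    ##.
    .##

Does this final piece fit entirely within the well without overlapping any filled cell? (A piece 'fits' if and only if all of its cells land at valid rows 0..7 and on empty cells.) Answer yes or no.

Answer: no

Derivation:
Drop 1: Z rot0 at col 2 lands with bottom-row=0; cleared 0 line(s) (total 0); column heights now [0 0 2 2 1], max=2
Drop 2: J rot3 at col 2 lands with bottom-row=2; cleared 0 line(s) (total 0); column heights now [0 0 3 5 1], max=5
Drop 3: I rot2 at col 1 lands with bottom-row=5; cleared 0 line(s) (total 0); column heights now [0 6 6 6 6], max=6
Drop 4: I rot0 at col 1 lands with bottom-row=6; cleared 0 line(s) (total 0); column heights now [0 7 7 7 7], max=7
Test piece Z rot0 at col 1 (width 3): heights before test = [0 7 7 7 7]; fits = False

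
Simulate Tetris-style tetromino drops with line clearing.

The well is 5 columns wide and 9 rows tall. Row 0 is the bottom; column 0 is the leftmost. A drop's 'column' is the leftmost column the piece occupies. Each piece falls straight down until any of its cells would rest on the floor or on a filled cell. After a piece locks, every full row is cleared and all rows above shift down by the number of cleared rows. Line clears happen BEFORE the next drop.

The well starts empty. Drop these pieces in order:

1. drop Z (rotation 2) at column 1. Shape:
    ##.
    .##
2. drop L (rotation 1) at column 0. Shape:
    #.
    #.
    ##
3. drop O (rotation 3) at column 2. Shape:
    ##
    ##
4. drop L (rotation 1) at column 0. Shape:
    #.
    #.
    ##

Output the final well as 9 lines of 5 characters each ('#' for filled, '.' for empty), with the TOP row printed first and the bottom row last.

Answer: .....
#....
#....
##...
#....
#.##.
####.
.##..
..##.

Derivation:
Drop 1: Z rot2 at col 1 lands with bottom-row=0; cleared 0 line(s) (total 0); column heights now [0 2 2 1 0], max=2
Drop 2: L rot1 at col 0 lands with bottom-row=2; cleared 0 line(s) (total 0); column heights now [5 3 2 1 0], max=5
Drop 3: O rot3 at col 2 lands with bottom-row=2; cleared 0 line(s) (total 0); column heights now [5 3 4 4 0], max=5
Drop 4: L rot1 at col 0 lands with bottom-row=5; cleared 0 line(s) (total 0); column heights now [8 6 4 4 0], max=8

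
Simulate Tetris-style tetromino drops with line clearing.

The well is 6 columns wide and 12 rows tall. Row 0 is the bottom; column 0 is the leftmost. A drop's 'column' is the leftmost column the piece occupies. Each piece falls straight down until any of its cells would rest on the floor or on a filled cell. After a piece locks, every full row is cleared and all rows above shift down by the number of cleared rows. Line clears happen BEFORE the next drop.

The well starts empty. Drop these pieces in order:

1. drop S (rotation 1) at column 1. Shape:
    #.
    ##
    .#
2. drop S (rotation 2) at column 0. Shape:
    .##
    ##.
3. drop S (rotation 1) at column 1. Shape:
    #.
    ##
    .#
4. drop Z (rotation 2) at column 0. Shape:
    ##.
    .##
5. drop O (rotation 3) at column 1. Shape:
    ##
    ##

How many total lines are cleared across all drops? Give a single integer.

Answer: 0

Derivation:
Drop 1: S rot1 at col 1 lands with bottom-row=0; cleared 0 line(s) (total 0); column heights now [0 3 2 0 0 0], max=3
Drop 2: S rot2 at col 0 lands with bottom-row=3; cleared 0 line(s) (total 0); column heights now [4 5 5 0 0 0], max=5
Drop 3: S rot1 at col 1 lands with bottom-row=5; cleared 0 line(s) (total 0); column heights now [4 8 7 0 0 0], max=8
Drop 4: Z rot2 at col 0 lands with bottom-row=8; cleared 0 line(s) (total 0); column heights now [10 10 9 0 0 0], max=10
Drop 5: O rot3 at col 1 lands with bottom-row=10; cleared 0 line(s) (total 0); column heights now [10 12 12 0 0 0], max=12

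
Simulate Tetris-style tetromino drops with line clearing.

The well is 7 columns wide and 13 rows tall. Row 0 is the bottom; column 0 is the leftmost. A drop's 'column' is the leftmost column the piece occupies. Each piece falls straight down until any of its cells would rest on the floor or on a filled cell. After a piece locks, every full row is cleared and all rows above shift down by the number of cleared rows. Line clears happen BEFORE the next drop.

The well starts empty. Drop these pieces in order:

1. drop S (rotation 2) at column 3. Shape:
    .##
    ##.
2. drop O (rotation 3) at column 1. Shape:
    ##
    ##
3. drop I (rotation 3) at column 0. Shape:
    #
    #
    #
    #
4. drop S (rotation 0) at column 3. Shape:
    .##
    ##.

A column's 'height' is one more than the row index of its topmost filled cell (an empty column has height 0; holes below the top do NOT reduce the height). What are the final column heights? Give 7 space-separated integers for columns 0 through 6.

Answer: 4 2 2 3 4 4 0

Derivation:
Drop 1: S rot2 at col 3 lands with bottom-row=0; cleared 0 line(s) (total 0); column heights now [0 0 0 1 2 2 0], max=2
Drop 2: O rot3 at col 1 lands with bottom-row=0; cleared 0 line(s) (total 0); column heights now [0 2 2 1 2 2 0], max=2
Drop 3: I rot3 at col 0 lands with bottom-row=0; cleared 0 line(s) (total 0); column heights now [4 2 2 1 2 2 0], max=4
Drop 4: S rot0 at col 3 lands with bottom-row=2; cleared 0 line(s) (total 0); column heights now [4 2 2 3 4 4 0], max=4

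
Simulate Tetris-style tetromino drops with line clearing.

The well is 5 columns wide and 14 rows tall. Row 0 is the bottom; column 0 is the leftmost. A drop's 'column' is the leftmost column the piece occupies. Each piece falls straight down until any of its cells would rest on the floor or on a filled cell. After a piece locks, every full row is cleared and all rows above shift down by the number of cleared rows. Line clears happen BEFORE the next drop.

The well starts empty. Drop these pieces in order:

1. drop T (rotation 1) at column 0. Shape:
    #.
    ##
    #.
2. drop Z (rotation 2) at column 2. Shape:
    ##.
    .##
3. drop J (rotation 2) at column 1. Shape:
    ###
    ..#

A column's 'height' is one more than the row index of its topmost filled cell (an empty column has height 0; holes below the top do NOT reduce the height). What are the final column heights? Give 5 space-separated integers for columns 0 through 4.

Answer: 3 4 4 4 1

Derivation:
Drop 1: T rot1 at col 0 lands with bottom-row=0; cleared 0 line(s) (total 0); column heights now [3 2 0 0 0], max=3
Drop 2: Z rot2 at col 2 lands with bottom-row=0; cleared 0 line(s) (total 0); column heights now [3 2 2 2 1], max=3
Drop 3: J rot2 at col 1 lands with bottom-row=2; cleared 0 line(s) (total 0); column heights now [3 4 4 4 1], max=4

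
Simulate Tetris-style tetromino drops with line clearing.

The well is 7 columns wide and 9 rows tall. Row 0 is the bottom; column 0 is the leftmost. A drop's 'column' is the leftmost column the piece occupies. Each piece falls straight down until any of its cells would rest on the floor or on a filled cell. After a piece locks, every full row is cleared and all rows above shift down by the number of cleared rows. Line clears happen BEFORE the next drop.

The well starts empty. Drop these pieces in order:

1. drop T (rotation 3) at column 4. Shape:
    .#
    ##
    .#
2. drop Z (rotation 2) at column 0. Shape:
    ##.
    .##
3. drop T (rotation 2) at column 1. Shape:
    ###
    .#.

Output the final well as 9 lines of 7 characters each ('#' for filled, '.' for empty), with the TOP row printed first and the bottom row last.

Drop 1: T rot3 at col 4 lands with bottom-row=0; cleared 0 line(s) (total 0); column heights now [0 0 0 0 2 3 0], max=3
Drop 2: Z rot2 at col 0 lands with bottom-row=0; cleared 0 line(s) (total 0); column heights now [2 2 1 0 2 3 0], max=3
Drop 3: T rot2 at col 1 lands with bottom-row=1; cleared 0 line(s) (total 0); column heights now [2 3 3 3 2 3 0], max=3

Answer: .......
.......
.......
.......
.......
.......
.###.#.
###.##.
.##..#.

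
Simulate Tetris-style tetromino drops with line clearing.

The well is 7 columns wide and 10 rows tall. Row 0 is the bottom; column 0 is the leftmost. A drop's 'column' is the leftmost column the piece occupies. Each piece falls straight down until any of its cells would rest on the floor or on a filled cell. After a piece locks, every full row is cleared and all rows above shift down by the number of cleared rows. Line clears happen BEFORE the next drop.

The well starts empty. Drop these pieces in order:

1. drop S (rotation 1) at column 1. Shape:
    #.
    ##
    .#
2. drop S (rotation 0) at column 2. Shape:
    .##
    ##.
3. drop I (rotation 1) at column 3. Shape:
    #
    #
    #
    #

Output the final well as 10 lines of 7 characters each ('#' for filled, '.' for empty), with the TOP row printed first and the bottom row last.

Answer: .......
.......
...#...
...#...
...#...
...#...
...##..
.###...
.##....
..#....

Derivation:
Drop 1: S rot1 at col 1 lands with bottom-row=0; cleared 0 line(s) (total 0); column heights now [0 3 2 0 0 0 0], max=3
Drop 2: S rot0 at col 2 lands with bottom-row=2; cleared 0 line(s) (total 0); column heights now [0 3 3 4 4 0 0], max=4
Drop 3: I rot1 at col 3 lands with bottom-row=4; cleared 0 line(s) (total 0); column heights now [0 3 3 8 4 0 0], max=8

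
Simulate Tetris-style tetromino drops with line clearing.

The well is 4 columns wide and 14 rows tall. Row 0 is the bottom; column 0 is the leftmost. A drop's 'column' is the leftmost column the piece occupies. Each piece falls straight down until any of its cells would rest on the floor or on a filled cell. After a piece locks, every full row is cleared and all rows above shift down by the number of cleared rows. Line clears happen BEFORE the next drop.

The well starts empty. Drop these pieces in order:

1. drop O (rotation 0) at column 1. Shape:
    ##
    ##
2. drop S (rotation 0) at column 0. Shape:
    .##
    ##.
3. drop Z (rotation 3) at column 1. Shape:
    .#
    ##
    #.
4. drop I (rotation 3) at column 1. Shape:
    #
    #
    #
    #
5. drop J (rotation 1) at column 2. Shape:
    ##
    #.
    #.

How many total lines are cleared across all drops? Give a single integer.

Drop 1: O rot0 at col 1 lands with bottom-row=0; cleared 0 line(s) (total 0); column heights now [0 2 2 0], max=2
Drop 2: S rot0 at col 0 lands with bottom-row=2; cleared 0 line(s) (total 0); column heights now [3 4 4 0], max=4
Drop 3: Z rot3 at col 1 lands with bottom-row=4; cleared 0 line(s) (total 0); column heights now [3 6 7 0], max=7
Drop 4: I rot3 at col 1 lands with bottom-row=6; cleared 0 line(s) (total 0); column heights now [3 10 7 0], max=10
Drop 5: J rot1 at col 2 lands with bottom-row=7; cleared 0 line(s) (total 0); column heights now [3 10 10 10], max=10

Answer: 0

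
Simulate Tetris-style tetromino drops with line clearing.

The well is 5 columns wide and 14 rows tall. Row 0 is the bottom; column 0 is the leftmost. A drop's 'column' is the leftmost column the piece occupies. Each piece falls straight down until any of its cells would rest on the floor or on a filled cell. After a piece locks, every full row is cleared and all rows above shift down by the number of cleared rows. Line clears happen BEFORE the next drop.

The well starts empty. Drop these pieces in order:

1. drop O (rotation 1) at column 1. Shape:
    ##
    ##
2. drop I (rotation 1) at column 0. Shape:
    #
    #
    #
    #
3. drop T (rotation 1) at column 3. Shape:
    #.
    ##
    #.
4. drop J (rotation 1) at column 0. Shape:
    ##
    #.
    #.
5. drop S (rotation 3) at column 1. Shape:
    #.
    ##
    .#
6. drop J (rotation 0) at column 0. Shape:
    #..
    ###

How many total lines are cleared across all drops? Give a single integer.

Drop 1: O rot1 at col 1 lands with bottom-row=0; cleared 0 line(s) (total 0); column heights now [0 2 2 0 0], max=2
Drop 2: I rot1 at col 0 lands with bottom-row=0; cleared 0 line(s) (total 0); column heights now [4 2 2 0 0], max=4
Drop 3: T rot1 at col 3 lands with bottom-row=0; cleared 1 line(s) (total 1); column heights now [3 1 1 2 0], max=3
Drop 4: J rot1 at col 0 lands with bottom-row=3; cleared 0 line(s) (total 1); column heights now [6 6 1 2 0], max=6
Drop 5: S rot3 at col 1 lands with bottom-row=5; cleared 0 line(s) (total 1); column heights now [6 8 7 2 0], max=8
Drop 6: J rot0 at col 0 lands with bottom-row=8; cleared 0 line(s) (total 1); column heights now [10 9 9 2 0], max=10

Answer: 1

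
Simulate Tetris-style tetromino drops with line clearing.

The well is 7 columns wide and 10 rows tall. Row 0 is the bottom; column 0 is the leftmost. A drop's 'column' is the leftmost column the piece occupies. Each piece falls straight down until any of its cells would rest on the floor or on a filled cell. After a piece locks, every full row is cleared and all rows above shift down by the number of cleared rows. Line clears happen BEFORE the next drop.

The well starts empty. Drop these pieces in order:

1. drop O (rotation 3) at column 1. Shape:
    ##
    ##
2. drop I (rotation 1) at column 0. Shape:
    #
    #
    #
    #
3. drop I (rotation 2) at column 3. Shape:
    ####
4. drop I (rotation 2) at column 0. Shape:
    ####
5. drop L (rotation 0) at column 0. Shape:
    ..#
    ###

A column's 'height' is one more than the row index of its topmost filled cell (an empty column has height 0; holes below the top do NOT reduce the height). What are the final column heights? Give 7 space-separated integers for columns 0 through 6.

Drop 1: O rot3 at col 1 lands with bottom-row=0; cleared 0 line(s) (total 0); column heights now [0 2 2 0 0 0 0], max=2
Drop 2: I rot1 at col 0 lands with bottom-row=0; cleared 0 line(s) (total 0); column heights now [4 2 2 0 0 0 0], max=4
Drop 3: I rot2 at col 3 lands with bottom-row=0; cleared 1 line(s) (total 1); column heights now [3 1 1 0 0 0 0], max=3
Drop 4: I rot2 at col 0 lands with bottom-row=3; cleared 0 line(s) (total 1); column heights now [4 4 4 4 0 0 0], max=4
Drop 5: L rot0 at col 0 lands with bottom-row=4; cleared 0 line(s) (total 1); column heights now [5 5 6 4 0 0 0], max=6

Answer: 5 5 6 4 0 0 0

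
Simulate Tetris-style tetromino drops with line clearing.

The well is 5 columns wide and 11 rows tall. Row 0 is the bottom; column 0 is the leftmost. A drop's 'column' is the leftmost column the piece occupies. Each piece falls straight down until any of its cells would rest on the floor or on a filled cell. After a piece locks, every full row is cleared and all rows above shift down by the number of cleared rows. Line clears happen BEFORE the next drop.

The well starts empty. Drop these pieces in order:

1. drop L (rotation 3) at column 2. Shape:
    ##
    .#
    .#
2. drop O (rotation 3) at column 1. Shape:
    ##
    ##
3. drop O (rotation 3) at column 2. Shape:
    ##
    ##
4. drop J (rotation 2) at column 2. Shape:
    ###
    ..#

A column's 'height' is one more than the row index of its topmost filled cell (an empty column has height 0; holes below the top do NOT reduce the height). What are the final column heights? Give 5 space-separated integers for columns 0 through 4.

Answer: 0 5 8 8 8

Derivation:
Drop 1: L rot3 at col 2 lands with bottom-row=0; cleared 0 line(s) (total 0); column heights now [0 0 3 3 0], max=3
Drop 2: O rot3 at col 1 lands with bottom-row=3; cleared 0 line(s) (total 0); column heights now [0 5 5 3 0], max=5
Drop 3: O rot3 at col 2 lands with bottom-row=5; cleared 0 line(s) (total 0); column heights now [0 5 7 7 0], max=7
Drop 4: J rot2 at col 2 lands with bottom-row=6; cleared 0 line(s) (total 0); column heights now [0 5 8 8 8], max=8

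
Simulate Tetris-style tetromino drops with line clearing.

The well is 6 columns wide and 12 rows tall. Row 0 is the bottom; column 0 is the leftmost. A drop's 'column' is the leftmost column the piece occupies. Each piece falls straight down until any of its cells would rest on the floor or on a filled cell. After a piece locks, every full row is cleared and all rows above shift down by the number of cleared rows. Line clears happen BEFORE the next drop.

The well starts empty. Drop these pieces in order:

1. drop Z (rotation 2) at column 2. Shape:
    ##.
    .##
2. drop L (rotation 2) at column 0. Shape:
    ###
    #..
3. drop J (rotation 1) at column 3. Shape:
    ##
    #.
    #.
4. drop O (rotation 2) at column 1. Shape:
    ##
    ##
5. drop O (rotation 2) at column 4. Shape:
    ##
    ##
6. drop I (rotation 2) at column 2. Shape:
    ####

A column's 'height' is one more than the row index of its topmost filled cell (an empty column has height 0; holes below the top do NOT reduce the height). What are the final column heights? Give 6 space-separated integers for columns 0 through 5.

Drop 1: Z rot2 at col 2 lands with bottom-row=0; cleared 0 line(s) (total 0); column heights now [0 0 2 2 1 0], max=2
Drop 2: L rot2 at col 0 lands with bottom-row=1; cleared 0 line(s) (total 0); column heights now [3 3 3 2 1 0], max=3
Drop 3: J rot1 at col 3 lands with bottom-row=2; cleared 0 line(s) (total 0); column heights now [3 3 3 5 5 0], max=5
Drop 4: O rot2 at col 1 lands with bottom-row=3; cleared 0 line(s) (total 0); column heights now [3 5 5 5 5 0], max=5
Drop 5: O rot2 at col 4 lands with bottom-row=5; cleared 0 line(s) (total 0); column heights now [3 5 5 5 7 7], max=7
Drop 6: I rot2 at col 2 lands with bottom-row=7; cleared 0 line(s) (total 0); column heights now [3 5 8 8 8 8], max=8

Answer: 3 5 8 8 8 8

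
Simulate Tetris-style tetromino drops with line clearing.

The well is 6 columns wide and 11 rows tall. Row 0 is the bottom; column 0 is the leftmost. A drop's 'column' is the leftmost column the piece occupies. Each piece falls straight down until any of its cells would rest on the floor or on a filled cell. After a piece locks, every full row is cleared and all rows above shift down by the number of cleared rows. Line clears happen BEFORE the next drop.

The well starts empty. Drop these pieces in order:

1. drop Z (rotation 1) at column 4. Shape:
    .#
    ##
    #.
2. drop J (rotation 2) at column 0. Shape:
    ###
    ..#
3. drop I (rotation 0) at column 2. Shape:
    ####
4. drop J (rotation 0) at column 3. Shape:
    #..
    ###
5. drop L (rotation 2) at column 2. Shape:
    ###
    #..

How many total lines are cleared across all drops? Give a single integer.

Answer: 0

Derivation:
Drop 1: Z rot1 at col 4 lands with bottom-row=0; cleared 0 line(s) (total 0); column heights now [0 0 0 0 2 3], max=3
Drop 2: J rot2 at col 0 lands with bottom-row=0; cleared 0 line(s) (total 0); column heights now [2 2 2 0 2 3], max=3
Drop 3: I rot0 at col 2 lands with bottom-row=3; cleared 0 line(s) (total 0); column heights now [2 2 4 4 4 4], max=4
Drop 4: J rot0 at col 3 lands with bottom-row=4; cleared 0 line(s) (total 0); column heights now [2 2 4 6 5 5], max=6
Drop 5: L rot2 at col 2 lands with bottom-row=5; cleared 0 line(s) (total 0); column heights now [2 2 7 7 7 5], max=7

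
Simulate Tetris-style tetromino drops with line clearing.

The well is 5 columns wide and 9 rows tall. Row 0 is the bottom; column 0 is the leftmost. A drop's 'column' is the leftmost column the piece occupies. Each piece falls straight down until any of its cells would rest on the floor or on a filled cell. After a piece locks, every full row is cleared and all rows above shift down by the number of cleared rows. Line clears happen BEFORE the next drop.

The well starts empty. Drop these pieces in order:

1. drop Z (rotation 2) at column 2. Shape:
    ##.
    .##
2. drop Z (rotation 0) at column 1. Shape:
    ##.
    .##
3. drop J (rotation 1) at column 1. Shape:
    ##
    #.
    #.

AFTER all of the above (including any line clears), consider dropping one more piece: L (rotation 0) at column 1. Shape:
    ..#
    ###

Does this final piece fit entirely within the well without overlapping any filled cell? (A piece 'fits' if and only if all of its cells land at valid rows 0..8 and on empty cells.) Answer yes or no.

Answer: yes

Derivation:
Drop 1: Z rot2 at col 2 lands with bottom-row=0; cleared 0 line(s) (total 0); column heights now [0 0 2 2 1], max=2
Drop 2: Z rot0 at col 1 lands with bottom-row=2; cleared 0 line(s) (total 0); column heights now [0 4 4 3 1], max=4
Drop 3: J rot1 at col 1 lands with bottom-row=4; cleared 0 line(s) (total 0); column heights now [0 7 7 3 1], max=7
Test piece L rot0 at col 1 (width 3): heights before test = [0 7 7 3 1]; fits = True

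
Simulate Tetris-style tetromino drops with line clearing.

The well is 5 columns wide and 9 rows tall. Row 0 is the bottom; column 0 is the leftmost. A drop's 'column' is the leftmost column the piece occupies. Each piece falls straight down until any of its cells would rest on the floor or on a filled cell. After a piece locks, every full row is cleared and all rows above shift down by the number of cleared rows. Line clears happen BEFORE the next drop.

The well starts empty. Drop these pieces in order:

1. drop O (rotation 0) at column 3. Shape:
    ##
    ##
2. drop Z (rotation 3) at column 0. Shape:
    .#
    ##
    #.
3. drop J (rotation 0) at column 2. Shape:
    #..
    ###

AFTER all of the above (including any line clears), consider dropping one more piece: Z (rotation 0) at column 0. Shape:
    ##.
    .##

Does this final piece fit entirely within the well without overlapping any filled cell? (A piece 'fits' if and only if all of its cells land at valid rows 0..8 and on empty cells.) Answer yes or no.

Drop 1: O rot0 at col 3 lands with bottom-row=0; cleared 0 line(s) (total 0); column heights now [0 0 0 2 2], max=2
Drop 2: Z rot3 at col 0 lands with bottom-row=0; cleared 0 line(s) (total 0); column heights now [2 3 0 2 2], max=3
Drop 3: J rot0 at col 2 lands with bottom-row=2; cleared 0 line(s) (total 0); column heights now [2 3 4 3 3], max=4
Test piece Z rot0 at col 0 (width 3): heights before test = [2 3 4 3 3]; fits = True

Answer: yes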